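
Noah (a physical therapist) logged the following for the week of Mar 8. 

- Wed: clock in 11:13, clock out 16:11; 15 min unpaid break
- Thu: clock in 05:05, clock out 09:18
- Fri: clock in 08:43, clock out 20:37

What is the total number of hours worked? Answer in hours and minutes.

20 h 50 min

Wed: 11:13–16:11 = 4 h 58 min; less 15 min break → 4 h 43 min
Thu: 05:05–09:18 = 4 h 13 min
Fri: 08:43–20:37 = 11 h 54 min
Total: 4 h 43 min + 4 h 13 min + 11 h 54 min = 20 h 50 min.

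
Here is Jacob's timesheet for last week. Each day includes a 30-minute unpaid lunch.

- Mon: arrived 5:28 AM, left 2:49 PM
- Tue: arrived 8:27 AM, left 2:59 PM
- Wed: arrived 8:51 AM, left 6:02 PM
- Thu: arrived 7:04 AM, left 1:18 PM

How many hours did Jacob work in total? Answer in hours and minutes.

Mon: 5:28 AM–2:49 PM = 9 h 21 min; less 30 min break → 8 h 51 min
Tue: 8:27 AM–2:59 PM = 6 h 32 min; less 30 min break → 6 h 2 min
Wed: 8:51 AM–6:02 PM = 9 h 11 min; less 30 min break → 8 h 41 min
Thu: 7:04 AM–1:18 PM = 6 h 14 min; less 30 min break → 5 h 44 min
Total: 8 h 51 min + 6 h 2 min + 8 h 41 min + 5 h 44 min = 29 h 18 min.

29 h 18 min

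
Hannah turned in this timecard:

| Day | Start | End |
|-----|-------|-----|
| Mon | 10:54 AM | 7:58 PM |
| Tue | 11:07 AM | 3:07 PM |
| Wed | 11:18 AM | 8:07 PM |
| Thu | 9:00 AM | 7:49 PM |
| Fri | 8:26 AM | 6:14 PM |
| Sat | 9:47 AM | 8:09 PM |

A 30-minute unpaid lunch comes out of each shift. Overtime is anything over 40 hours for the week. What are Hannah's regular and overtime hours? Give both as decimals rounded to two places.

Mon: 10:54 AM–7:58 PM = 9 h 4 min; less 30 min break → 8 h 34 min
Tue: 11:07 AM–3:07 PM = 4 h 0 min; less 30 min break → 3 h 30 min
Wed: 11:18 AM–8:07 PM = 8 h 49 min; less 30 min break → 8 h 19 min
Thu: 9:00 AM–7:49 PM = 10 h 49 min; less 30 min break → 10 h 19 min
Fri: 8:26 AM–6:14 PM = 9 h 48 min; less 30 min break → 9 h 18 min
Sat: 9:47 AM–8:09 PM = 10 h 22 min; less 30 min break → 9 h 52 min
Total worked: 49 h 52 min = 49.87 h.
Threshold 40 h → overtime 9 h 52 min, regular 40 h 0 min.

Regular 40.00 hours, overtime 9.87 hours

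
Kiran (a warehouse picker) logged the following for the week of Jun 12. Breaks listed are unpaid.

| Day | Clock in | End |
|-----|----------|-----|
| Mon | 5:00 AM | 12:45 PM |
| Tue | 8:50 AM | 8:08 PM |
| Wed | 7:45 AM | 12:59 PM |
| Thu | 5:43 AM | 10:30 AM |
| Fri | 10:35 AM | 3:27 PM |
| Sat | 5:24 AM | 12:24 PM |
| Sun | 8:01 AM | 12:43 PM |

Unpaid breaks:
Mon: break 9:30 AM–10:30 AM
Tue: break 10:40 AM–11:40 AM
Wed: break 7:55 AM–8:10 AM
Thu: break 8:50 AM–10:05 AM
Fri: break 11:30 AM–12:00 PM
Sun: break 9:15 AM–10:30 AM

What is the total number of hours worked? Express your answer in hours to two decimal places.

40.38 hours

Mon: 5:00 AM–12:45 PM = 7 h 45 min; less 60 min break → 6 h 45 min
Tue: 8:50 AM–8:08 PM = 11 h 18 min; less 60 min break → 10 h 18 min
Wed: 7:45 AM–12:59 PM = 5 h 14 min; less 15 min break → 4 h 59 min
Thu: 5:43 AM–10:30 AM = 4 h 47 min; less 75 min break → 3 h 32 min
Fri: 10:35 AM–3:27 PM = 4 h 52 min; less 30 min break → 4 h 22 min
Sat: 5:24 AM–12:24 PM = 7 h 0 min
Sun: 8:01 AM–12:43 PM = 4 h 42 min; less 75 min break → 3 h 27 min
Total: 6 h 45 min + 10 h 18 min + 4 h 59 min + 3 h 32 min + 4 h 22 min + 7 h 0 min + 3 h 27 min = 40 h 23 min.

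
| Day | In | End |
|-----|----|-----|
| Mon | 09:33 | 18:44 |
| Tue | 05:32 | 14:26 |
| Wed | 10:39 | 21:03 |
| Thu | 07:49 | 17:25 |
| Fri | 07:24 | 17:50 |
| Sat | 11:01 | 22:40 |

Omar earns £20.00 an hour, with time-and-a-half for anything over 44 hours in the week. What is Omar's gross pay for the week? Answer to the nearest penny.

Mon: 09:33–18:44 = 9 h 11 min
Tue: 05:32–14:26 = 8 h 54 min
Wed: 10:39–21:03 = 10 h 24 min
Thu: 07:49–17:25 = 9 h 36 min
Fri: 07:24–17:50 = 10 h 26 min
Sat: 11:01–22:40 = 11 h 39 min
Total worked: 60 h 10 min = 3610 min.
Regular 44 h 0 min = 2640 min at £20.00/h; overtime 16 h 10 min = 970 min at £30.00/h.
Pay = (2640 × £20.00 + 970 × £30.00) ÷ 60 = £1365.00.

£1365.00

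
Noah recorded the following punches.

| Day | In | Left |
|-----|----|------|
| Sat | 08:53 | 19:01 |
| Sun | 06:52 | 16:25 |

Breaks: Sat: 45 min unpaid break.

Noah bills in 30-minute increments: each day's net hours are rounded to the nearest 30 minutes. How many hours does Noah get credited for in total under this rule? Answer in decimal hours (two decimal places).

19.00 hours

Sat: 08:53–19:01 = 10 h 8 min − 45 min = 9 h 23 min → rounds to 9 h 30 min
Sun: 06:52–16:25 = 9 h 33 min → rounds to 9 h 30 min
Total credited: 19 h 0 min.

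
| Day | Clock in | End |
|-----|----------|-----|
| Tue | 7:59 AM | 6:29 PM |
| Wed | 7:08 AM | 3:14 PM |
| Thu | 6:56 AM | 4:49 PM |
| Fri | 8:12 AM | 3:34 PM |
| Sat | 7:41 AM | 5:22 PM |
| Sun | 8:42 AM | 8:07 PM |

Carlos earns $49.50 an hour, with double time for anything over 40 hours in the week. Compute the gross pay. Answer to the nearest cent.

Tue: 7:59 AM–6:29 PM = 10 h 30 min
Wed: 7:08 AM–3:14 PM = 8 h 6 min
Thu: 6:56 AM–4:49 PM = 9 h 53 min
Fri: 8:12 AM–3:34 PM = 7 h 22 min
Sat: 7:41 AM–5:22 PM = 9 h 41 min
Sun: 8:42 AM–8:07 PM = 11 h 25 min
Total worked: 56 h 57 min = 3417 min.
Regular 40 h 0 min = 2400 min at $49.50/h; overtime 16 h 57 min = 1017 min at $99.00/h.
Pay = (2400 × $49.50 + 1017 × $99.00) ÷ 60 = $3658.05.

$3658.05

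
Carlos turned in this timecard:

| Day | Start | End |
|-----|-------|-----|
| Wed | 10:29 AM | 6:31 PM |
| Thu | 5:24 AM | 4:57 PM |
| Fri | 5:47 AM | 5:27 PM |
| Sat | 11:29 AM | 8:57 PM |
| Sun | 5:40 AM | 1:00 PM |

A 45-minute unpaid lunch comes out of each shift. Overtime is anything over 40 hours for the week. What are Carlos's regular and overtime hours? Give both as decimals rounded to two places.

Regular 40.00 hours, overtime 4.30 hours

Wed: 10:29 AM–6:31 PM = 8 h 2 min; less 45 min break → 7 h 17 min
Thu: 5:24 AM–4:57 PM = 11 h 33 min; less 45 min break → 10 h 48 min
Fri: 5:47 AM–5:27 PM = 11 h 40 min; less 45 min break → 10 h 55 min
Sat: 11:29 AM–8:57 PM = 9 h 28 min; less 45 min break → 8 h 43 min
Sun: 5:40 AM–1:00 PM = 7 h 20 min; less 45 min break → 6 h 35 min
Total worked: 44 h 18 min = 44.30 h.
Threshold 40 h → overtime 4 h 18 min, regular 40 h 0 min.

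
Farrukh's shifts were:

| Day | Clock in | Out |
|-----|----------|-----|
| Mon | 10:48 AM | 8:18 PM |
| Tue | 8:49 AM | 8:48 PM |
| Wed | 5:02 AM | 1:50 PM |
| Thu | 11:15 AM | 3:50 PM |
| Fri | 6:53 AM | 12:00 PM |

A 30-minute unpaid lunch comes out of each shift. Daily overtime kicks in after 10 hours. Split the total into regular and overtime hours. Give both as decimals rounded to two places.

Regular 36.00 hours, overtime 1.48 hours

Mon: 10:48 AM–8:18 PM = 9 h 30 min; less 30 min break → 9 h 0 min
Tue: 8:49 AM–8:48 PM = 11 h 59 min; less 30 min break → 11 h 29 min
Wed: 5:02 AM–1:50 PM = 8 h 48 min; less 30 min break → 8 h 18 min
Thu: 11:15 AM–3:50 PM = 4 h 35 min; less 30 min break → 4 h 5 min
Fri: 6:53 AM–12:00 PM = 5 h 7 min; less 30 min break → 4 h 37 min
Mon reg 9 h 0 min / OT 0 h 0 min; Tue reg 10 h 0 min / OT 1 h 29 min; Wed reg 8 h 18 min / OT 0 h 0 min; Thu reg 4 h 5 min / OT 0 h 0 min; Fri reg 4 h 37 min / OT 0 h 0 min.
Totals: regular 36 h 0 min, overtime 1 h 29 min.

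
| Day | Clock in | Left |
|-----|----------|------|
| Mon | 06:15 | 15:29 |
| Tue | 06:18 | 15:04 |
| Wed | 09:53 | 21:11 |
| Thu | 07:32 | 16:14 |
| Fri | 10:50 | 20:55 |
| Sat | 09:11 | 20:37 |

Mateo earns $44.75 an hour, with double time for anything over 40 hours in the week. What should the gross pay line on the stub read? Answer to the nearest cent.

$3536.74

Mon: 06:15–15:29 = 9 h 14 min
Tue: 06:18–15:04 = 8 h 46 min
Wed: 09:53–21:11 = 11 h 18 min
Thu: 07:32–16:14 = 8 h 42 min
Fri: 10:50–20:55 = 10 h 5 min
Sat: 09:11–20:37 = 11 h 26 min
Total worked: 59 h 31 min = 3571 min.
Regular 40 h 0 min = 2400 min at $44.75/h; overtime 19 h 31 min = 1171 min at $89.50/h.
Pay = (2400 × $44.75 + 1171 × $89.50) ÷ 60 = $3536.74.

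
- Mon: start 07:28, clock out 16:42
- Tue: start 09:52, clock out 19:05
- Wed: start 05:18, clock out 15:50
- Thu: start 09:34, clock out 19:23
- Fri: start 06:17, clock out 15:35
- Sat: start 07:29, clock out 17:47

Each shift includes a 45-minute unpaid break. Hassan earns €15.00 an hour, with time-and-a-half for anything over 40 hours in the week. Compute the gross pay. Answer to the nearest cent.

Mon: 07:28–16:42 = 9 h 14 min; less 45 min break → 8 h 29 min
Tue: 09:52–19:05 = 9 h 13 min; less 45 min break → 8 h 28 min
Wed: 05:18–15:50 = 10 h 32 min; less 45 min break → 9 h 47 min
Thu: 09:34–19:23 = 9 h 49 min; less 45 min break → 9 h 4 min
Fri: 06:17–15:35 = 9 h 18 min; less 45 min break → 8 h 33 min
Sat: 07:29–17:47 = 10 h 18 min; less 45 min break → 9 h 33 min
Total worked: 53 h 54 min = 3234 min.
Regular 40 h 0 min = 2400 min at €15.00/h; overtime 13 h 54 min = 834 min at €22.50/h.
Pay = (2400 × €15.00 + 834 × €22.50) ÷ 60 = €912.75.

€912.75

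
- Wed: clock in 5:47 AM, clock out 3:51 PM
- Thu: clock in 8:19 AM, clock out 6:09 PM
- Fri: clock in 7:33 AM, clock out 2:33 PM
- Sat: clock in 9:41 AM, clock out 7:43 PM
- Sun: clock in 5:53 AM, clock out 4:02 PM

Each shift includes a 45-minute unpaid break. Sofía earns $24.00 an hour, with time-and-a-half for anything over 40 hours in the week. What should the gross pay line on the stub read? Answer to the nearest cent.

$1080.00

Wed: 5:47 AM–3:51 PM = 10 h 4 min; less 45 min break → 9 h 19 min
Thu: 8:19 AM–6:09 PM = 9 h 50 min; less 45 min break → 9 h 5 min
Fri: 7:33 AM–2:33 PM = 7 h 0 min; less 45 min break → 6 h 15 min
Sat: 9:41 AM–7:43 PM = 10 h 2 min; less 45 min break → 9 h 17 min
Sun: 5:53 AM–4:02 PM = 10 h 9 min; less 45 min break → 9 h 24 min
Total worked: 43 h 20 min = 2600 min.
Regular 40 h 0 min = 2400 min at $24.00/h; overtime 3 h 20 min = 200 min at $36.00/h.
Pay = (2400 × $24.00 + 200 × $36.00) ÷ 60 = $1080.00.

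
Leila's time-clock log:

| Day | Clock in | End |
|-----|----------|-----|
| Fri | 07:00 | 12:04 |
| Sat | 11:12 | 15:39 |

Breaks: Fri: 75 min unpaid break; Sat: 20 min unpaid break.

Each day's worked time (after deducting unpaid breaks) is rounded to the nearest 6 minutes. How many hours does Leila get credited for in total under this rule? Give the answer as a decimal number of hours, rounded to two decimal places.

Fri: 07:00–12:04 = 5 h 4 min − 75 min = 3 h 49 min → rounds to 3 h 48 min
Sat: 11:12–15:39 = 4 h 27 min − 20 min = 4 h 7 min → rounds to 4 h 6 min
Total credited: 7 h 54 min.

7.90 hours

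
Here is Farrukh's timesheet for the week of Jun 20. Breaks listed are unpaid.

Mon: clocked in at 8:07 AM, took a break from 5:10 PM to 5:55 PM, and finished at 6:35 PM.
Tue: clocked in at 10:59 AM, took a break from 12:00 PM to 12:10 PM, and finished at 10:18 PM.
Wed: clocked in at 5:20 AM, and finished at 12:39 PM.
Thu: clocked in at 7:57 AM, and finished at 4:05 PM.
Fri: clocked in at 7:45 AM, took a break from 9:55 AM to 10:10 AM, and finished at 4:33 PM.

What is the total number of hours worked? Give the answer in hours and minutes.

Mon: 8:07 AM–6:35 PM = 10 h 28 min; less 45 min break → 9 h 43 min
Tue: 10:59 AM–10:18 PM = 11 h 19 min; less 10 min break → 11 h 9 min
Wed: 5:20 AM–12:39 PM = 7 h 19 min
Thu: 7:57 AM–4:05 PM = 8 h 8 min
Fri: 7:45 AM–4:33 PM = 8 h 48 min; less 15 min break → 8 h 33 min
Total: 9 h 43 min + 11 h 9 min + 7 h 19 min + 8 h 8 min + 8 h 33 min = 44 h 52 min.

44 h 52 min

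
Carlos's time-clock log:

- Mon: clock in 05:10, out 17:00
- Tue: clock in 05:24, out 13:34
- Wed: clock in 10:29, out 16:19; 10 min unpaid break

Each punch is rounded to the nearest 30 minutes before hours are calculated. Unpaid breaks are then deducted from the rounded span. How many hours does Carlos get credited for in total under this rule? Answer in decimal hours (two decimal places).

Mon: in 05:10→05:00, out 17:00→17:00; 12 h 0 min
Tue: in 05:24→05:30, out 13:34→13:30; 8 h 0 min
Wed: in 10:29→10:30, out 16:19→16:30; 6 h 0 min − 10 min = 5 h 50 min
Total credited: 25 h 50 min.

25.83 hours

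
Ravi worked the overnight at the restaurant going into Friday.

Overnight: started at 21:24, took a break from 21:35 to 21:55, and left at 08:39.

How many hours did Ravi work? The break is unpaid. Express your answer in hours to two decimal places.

Overnight: 21:24 → midnight = 2 h 36 min; midnight → 08:39 = 8 h 39 min; span 11 h 15 min; less 20 min break → 10 h 55 min

10.92 hours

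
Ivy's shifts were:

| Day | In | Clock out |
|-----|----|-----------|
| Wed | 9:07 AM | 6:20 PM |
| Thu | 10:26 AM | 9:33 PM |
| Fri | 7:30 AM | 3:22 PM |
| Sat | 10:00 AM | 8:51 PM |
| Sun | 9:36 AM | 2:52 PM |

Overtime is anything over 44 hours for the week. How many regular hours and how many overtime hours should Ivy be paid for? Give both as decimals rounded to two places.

Regular 44.00 hours, overtime 0.32 hours

Wed: 9:07 AM–6:20 PM = 9 h 13 min
Thu: 10:26 AM–9:33 PM = 11 h 7 min
Fri: 7:30 AM–3:22 PM = 7 h 52 min
Sat: 10:00 AM–8:51 PM = 10 h 51 min
Sun: 9:36 AM–2:52 PM = 5 h 16 min
Total worked: 44 h 19 min = 44.32 h.
Threshold 44 h → overtime 0 h 19 min, regular 44 h 0 min.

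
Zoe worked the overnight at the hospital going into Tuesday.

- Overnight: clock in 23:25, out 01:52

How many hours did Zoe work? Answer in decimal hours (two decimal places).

2.45 hours

Overnight: 23:25 → midnight = 0 h 35 min; midnight → 01:52 = 1 h 52 min; span 2 h 27 min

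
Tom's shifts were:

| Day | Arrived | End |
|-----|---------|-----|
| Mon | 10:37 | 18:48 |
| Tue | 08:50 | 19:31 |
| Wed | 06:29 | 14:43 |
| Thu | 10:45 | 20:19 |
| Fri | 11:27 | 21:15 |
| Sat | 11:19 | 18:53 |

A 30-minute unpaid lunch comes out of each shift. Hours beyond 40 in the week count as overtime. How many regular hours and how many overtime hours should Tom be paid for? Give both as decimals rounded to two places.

Regular 40.00 hours, overtime 11.03 hours

Mon: 10:37–18:48 = 8 h 11 min; less 30 min break → 7 h 41 min
Tue: 08:50–19:31 = 10 h 41 min; less 30 min break → 10 h 11 min
Wed: 06:29–14:43 = 8 h 14 min; less 30 min break → 7 h 44 min
Thu: 10:45–20:19 = 9 h 34 min; less 30 min break → 9 h 4 min
Fri: 11:27–21:15 = 9 h 48 min; less 30 min break → 9 h 18 min
Sat: 11:19–18:53 = 7 h 34 min; less 30 min break → 7 h 4 min
Total worked: 51 h 2 min = 51.03 h.
Threshold 40 h → overtime 11 h 2 min, regular 40 h 0 min.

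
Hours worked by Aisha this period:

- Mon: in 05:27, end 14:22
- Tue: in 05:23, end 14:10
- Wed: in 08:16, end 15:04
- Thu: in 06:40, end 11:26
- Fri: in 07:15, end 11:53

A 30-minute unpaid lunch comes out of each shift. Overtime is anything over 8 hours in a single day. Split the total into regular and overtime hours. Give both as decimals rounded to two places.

Mon: 05:27–14:22 = 8 h 55 min; less 30 min break → 8 h 25 min
Tue: 05:23–14:10 = 8 h 47 min; less 30 min break → 8 h 17 min
Wed: 08:16–15:04 = 6 h 48 min; less 30 min break → 6 h 18 min
Thu: 06:40–11:26 = 4 h 46 min; less 30 min break → 4 h 16 min
Fri: 07:15–11:53 = 4 h 38 min; less 30 min break → 4 h 8 min
Mon reg 8 h 0 min / OT 0 h 25 min; Tue reg 8 h 0 min / OT 0 h 17 min; Wed reg 6 h 18 min / OT 0 h 0 min; Thu reg 4 h 16 min / OT 0 h 0 min; Fri reg 4 h 8 min / OT 0 h 0 min.
Totals: regular 30 h 42 min, overtime 0 h 42 min.

Regular 30.70 hours, overtime 0.70 hours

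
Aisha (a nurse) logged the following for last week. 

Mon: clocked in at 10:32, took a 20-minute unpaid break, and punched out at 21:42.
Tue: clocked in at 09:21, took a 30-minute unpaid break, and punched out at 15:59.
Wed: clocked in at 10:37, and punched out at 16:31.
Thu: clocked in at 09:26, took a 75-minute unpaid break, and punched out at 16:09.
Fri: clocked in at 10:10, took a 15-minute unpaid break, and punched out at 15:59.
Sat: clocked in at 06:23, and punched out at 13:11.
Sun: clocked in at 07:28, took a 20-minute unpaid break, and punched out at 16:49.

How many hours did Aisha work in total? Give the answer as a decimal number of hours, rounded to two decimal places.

49.72 hours

Mon: 10:32–21:42 = 11 h 10 min; less 20 min break → 10 h 50 min
Tue: 09:21–15:59 = 6 h 38 min; less 30 min break → 6 h 8 min
Wed: 10:37–16:31 = 5 h 54 min
Thu: 09:26–16:09 = 6 h 43 min; less 75 min break → 5 h 28 min
Fri: 10:10–15:59 = 5 h 49 min; less 15 min break → 5 h 34 min
Sat: 06:23–13:11 = 6 h 48 min
Sun: 07:28–16:49 = 9 h 21 min; less 20 min break → 9 h 1 min
Total: 10 h 50 min + 6 h 8 min + 5 h 54 min + 5 h 28 min + 5 h 34 min + 6 h 48 min + 9 h 1 min = 49 h 43 min.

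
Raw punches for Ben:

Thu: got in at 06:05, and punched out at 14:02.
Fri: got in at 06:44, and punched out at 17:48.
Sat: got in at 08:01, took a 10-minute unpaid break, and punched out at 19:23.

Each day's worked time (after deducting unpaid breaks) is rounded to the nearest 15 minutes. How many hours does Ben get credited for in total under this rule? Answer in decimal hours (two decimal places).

Thu: 06:05–14:02 = 7 h 57 min → rounds to 8 h 0 min
Fri: 06:44–17:48 = 11 h 4 min → rounds to 11 h 0 min
Sat: 08:01–19:23 = 11 h 22 min − 10 min = 11 h 12 min → rounds to 11 h 15 min
Total credited: 30 h 15 min.

30.25 hours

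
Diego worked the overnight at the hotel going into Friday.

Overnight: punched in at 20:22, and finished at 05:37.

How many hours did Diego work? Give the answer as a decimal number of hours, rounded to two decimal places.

9.25 hours

Overnight: 20:22 → midnight = 3 h 38 min; midnight → 05:37 = 5 h 37 min; span 9 h 15 min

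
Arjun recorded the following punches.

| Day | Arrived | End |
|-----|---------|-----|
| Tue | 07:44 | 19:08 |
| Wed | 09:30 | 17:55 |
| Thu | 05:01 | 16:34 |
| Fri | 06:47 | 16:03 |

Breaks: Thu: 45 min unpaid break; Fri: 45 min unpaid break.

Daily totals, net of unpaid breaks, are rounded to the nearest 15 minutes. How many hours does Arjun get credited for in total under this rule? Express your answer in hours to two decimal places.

Tue: 07:44–19:08 = 11 h 24 min → rounds to 11 h 30 min
Wed: 09:30–17:55 = 8 h 25 min → rounds to 8 h 30 min
Thu: 05:01–16:34 = 11 h 33 min − 45 min = 10 h 48 min → rounds to 10 h 45 min
Fri: 06:47–16:03 = 9 h 16 min − 45 min = 8 h 31 min → rounds to 8 h 30 min
Total credited: 39 h 15 min.

39.25 hours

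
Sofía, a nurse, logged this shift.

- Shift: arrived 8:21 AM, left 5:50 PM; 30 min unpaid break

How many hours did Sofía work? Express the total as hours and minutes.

Shift: 8:21 AM–5:50 PM = 9 h 29 min; less 30 min break → 8 h 59 min

8 h 59 min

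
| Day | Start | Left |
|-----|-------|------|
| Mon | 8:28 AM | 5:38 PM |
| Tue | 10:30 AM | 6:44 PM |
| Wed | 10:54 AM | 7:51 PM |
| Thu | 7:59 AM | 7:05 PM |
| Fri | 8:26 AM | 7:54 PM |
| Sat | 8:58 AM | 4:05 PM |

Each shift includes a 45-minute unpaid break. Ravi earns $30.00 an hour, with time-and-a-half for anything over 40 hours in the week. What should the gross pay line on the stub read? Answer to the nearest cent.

Mon: 8:28 AM–5:38 PM = 9 h 10 min; less 45 min break → 8 h 25 min
Tue: 10:30 AM–6:44 PM = 8 h 14 min; less 45 min break → 7 h 29 min
Wed: 10:54 AM–7:51 PM = 8 h 57 min; less 45 min break → 8 h 12 min
Thu: 7:59 AM–7:05 PM = 11 h 6 min; less 45 min break → 10 h 21 min
Fri: 8:26 AM–7:54 PM = 11 h 28 min; less 45 min break → 10 h 43 min
Sat: 8:58 AM–4:05 PM = 7 h 7 min; less 45 min break → 6 h 22 min
Total worked: 51 h 32 min = 3092 min.
Regular 40 h 0 min = 2400 min at $30.00/h; overtime 11 h 32 min = 692 min at $45.00/h.
Pay = (2400 × $30.00 + 692 × $45.00) ÷ 60 = $1719.00.

$1719.00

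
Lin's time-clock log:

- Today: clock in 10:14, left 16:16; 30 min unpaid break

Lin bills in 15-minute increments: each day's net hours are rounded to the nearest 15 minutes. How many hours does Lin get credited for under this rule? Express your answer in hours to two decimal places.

5.50 hours

Today: 10:14–16:16 = 6 h 2 min − 30 min = 5 h 32 min → rounds to 5 h 30 min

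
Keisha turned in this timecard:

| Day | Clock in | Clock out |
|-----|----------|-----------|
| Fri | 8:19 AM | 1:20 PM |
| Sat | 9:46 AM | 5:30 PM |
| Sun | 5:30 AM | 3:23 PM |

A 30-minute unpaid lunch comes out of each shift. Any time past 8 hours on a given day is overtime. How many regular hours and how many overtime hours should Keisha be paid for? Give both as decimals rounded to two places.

Regular 19.75 hours, overtime 1.38 hours

Fri: 8:19 AM–1:20 PM = 5 h 1 min; less 30 min break → 4 h 31 min
Sat: 9:46 AM–5:30 PM = 7 h 44 min; less 30 min break → 7 h 14 min
Sun: 5:30 AM–3:23 PM = 9 h 53 min; less 30 min break → 9 h 23 min
Fri reg 4 h 31 min / OT 0 h 0 min; Sat reg 7 h 14 min / OT 0 h 0 min; Sun reg 8 h 0 min / OT 1 h 23 min.
Totals: regular 19 h 45 min, overtime 1 h 23 min.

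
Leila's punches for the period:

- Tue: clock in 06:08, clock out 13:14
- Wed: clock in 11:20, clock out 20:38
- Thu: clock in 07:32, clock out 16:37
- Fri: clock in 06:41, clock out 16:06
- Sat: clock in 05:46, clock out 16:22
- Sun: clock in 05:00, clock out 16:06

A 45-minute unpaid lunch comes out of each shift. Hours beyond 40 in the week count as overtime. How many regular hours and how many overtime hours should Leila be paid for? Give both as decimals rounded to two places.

Regular 40.00 hours, overtime 12.10 hours

Tue: 06:08–13:14 = 7 h 6 min; less 45 min break → 6 h 21 min
Wed: 11:20–20:38 = 9 h 18 min; less 45 min break → 8 h 33 min
Thu: 07:32–16:37 = 9 h 5 min; less 45 min break → 8 h 20 min
Fri: 06:41–16:06 = 9 h 25 min; less 45 min break → 8 h 40 min
Sat: 05:46–16:22 = 10 h 36 min; less 45 min break → 9 h 51 min
Sun: 05:00–16:06 = 11 h 6 min; less 45 min break → 10 h 21 min
Total worked: 52 h 6 min = 52.10 h.
Threshold 40 h → overtime 12 h 6 min, regular 40 h 0 min.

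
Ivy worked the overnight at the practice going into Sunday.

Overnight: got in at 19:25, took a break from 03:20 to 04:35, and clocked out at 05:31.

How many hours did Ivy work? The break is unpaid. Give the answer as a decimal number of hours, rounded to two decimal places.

8.85 hours

Overnight: 19:25 → midnight = 4 h 35 min; midnight → 05:31 = 5 h 31 min; span 10 h 6 min; less 75 min break → 8 h 51 min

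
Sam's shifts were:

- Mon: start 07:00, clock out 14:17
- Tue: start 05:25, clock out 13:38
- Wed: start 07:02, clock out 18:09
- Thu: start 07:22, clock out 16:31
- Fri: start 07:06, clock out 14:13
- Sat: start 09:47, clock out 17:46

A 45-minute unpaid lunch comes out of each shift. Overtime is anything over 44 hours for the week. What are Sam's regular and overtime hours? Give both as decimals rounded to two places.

Regular 44.00 hours, overtime 2.37 hours

Mon: 07:00–14:17 = 7 h 17 min; less 45 min break → 6 h 32 min
Tue: 05:25–13:38 = 8 h 13 min; less 45 min break → 7 h 28 min
Wed: 07:02–18:09 = 11 h 7 min; less 45 min break → 10 h 22 min
Thu: 07:22–16:31 = 9 h 9 min; less 45 min break → 8 h 24 min
Fri: 07:06–14:13 = 7 h 7 min; less 45 min break → 6 h 22 min
Sat: 09:47–17:46 = 7 h 59 min; less 45 min break → 7 h 14 min
Total worked: 46 h 22 min = 46.37 h.
Threshold 44 h → overtime 2 h 22 min, regular 44 h 0 min.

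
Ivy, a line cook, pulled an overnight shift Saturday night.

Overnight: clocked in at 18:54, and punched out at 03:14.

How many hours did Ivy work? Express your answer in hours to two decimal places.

8.33 hours

Overnight: 18:54 → midnight = 5 h 6 min; midnight → 03:14 = 3 h 14 min; span 8 h 20 min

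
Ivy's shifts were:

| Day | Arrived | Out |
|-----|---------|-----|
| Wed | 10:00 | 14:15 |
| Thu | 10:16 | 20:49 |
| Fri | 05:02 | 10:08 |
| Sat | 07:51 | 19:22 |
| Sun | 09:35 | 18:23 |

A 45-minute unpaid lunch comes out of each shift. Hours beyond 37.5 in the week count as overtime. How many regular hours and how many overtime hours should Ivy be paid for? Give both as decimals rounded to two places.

Wed: 10:00–14:15 = 4 h 15 min; less 45 min break → 3 h 30 min
Thu: 10:16–20:49 = 10 h 33 min; less 45 min break → 9 h 48 min
Fri: 05:02–10:08 = 5 h 6 min; less 45 min break → 4 h 21 min
Sat: 07:51–19:22 = 11 h 31 min; less 45 min break → 10 h 46 min
Sun: 09:35–18:23 = 8 h 48 min; less 45 min break → 8 h 3 min
Total worked: 36 h 28 min = 36.47 h.
Threshold 37.5 h → overtime 0 h 0 min, regular 36 h 28 min.

Regular 36.47 hours, overtime 0.00 hours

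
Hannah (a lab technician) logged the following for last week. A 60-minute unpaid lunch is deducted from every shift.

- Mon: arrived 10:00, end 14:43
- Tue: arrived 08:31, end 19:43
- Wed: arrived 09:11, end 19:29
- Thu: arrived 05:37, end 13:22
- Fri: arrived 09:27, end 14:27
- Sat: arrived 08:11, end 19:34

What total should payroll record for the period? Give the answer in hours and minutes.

44 h 21 min

Mon: 10:00–14:43 = 4 h 43 min; less 60 min break → 3 h 43 min
Tue: 08:31–19:43 = 11 h 12 min; less 60 min break → 10 h 12 min
Wed: 09:11–19:29 = 10 h 18 min; less 60 min break → 9 h 18 min
Thu: 05:37–13:22 = 7 h 45 min; less 60 min break → 6 h 45 min
Fri: 09:27–14:27 = 5 h 0 min; less 60 min break → 4 h 0 min
Sat: 08:11–19:34 = 11 h 23 min; less 60 min break → 10 h 23 min
Total: 3 h 43 min + 10 h 12 min + 9 h 18 min + 6 h 45 min + 4 h 0 min + 10 h 23 min = 44 h 21 min.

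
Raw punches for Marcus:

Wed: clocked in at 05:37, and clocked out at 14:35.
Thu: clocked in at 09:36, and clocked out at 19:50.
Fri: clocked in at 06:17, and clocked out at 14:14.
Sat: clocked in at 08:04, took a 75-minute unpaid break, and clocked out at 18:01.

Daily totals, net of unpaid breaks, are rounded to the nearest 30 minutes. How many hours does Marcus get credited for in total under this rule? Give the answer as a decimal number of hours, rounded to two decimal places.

35.50 hours

Wed: 05:37–14:35 = 8 h 58 min → rounds to 9 h 0 min
Thu: 09:36–19:50 = 10 h 14 min → rounds to 10 h 0 min
Fri: 06:17–14:14 = 7 h 57 min → rounds to 8 h 0 min
Sat: 08:04–18:01 = 9 h 57 min − 75 min = 8 h 42 min → rounds to 8 h 30 min
Total credited: 35 h 30 min.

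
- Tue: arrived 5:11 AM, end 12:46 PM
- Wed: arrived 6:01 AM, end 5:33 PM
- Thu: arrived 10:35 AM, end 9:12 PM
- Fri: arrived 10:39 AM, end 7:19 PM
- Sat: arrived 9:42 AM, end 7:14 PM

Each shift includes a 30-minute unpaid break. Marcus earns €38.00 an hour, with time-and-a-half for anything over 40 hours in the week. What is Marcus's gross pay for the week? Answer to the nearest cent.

€1829.70

Tue: 5:11 AM–12:46 PM = 7 h 35 min; less 30 min break → 7 h 5 min
Wed: 6:01 AM–5:33 PM = 11 h 32 min; less 30 min break → 11 h 2 min
Thu: 10:35 AM–9:12 PM = 10 h 37 min; less 30 min break → 10 h 7 min
Fri: 10:39 AM–7:19 PM = 8 h 40 min; less 30 min break → 8 h 10 min
Sat: 9:42 AM–7:14 PM = 9 h 32 min; less 30 min break → 9 h 2 min
Total worked: 45 h 26 min = 2726 min.
Regular 40 h 0 min = 2400 min at €38.00/h; overtime 5 h 26 min = 326 min at €57.00/h.
Pay = (2400 × €38.00 + 326 × €57.00) ÷ 60 = €1829.70.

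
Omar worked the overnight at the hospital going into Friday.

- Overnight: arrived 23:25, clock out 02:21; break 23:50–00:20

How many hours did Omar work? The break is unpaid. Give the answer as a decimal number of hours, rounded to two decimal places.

2.43 hours

Overnight: 23:25 → midnight = 0 h 35 min; midnight → 02:21 = 2 h 21 min; span 2 h 56 min; less 30 min break → 2 h 26 min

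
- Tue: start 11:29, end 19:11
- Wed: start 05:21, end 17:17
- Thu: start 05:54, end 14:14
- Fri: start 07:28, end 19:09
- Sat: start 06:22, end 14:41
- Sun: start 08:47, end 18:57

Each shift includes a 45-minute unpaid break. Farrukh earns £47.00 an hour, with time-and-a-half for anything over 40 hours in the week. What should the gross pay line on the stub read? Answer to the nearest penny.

Tue: 11:29–19:11 = 7 h 42 min; less 45 min break → 6 h 57 min
Wed: 05:21–17:17 = 11 h 56 min; less 45 min break → 11 h 11 min
Thu: 05:54–14:14 = 8 h 20 min; less 45 min break → 7 h 35 min
Fri: 07:28–19:09 = 11 h 41 min; less 45 min break → 10 h 56 min
Sat: 06:22–14:41 = 8 h 19 min; less 45 min break → 7 h 34 min
Sun: 08:47–18:57 = 10 h 10 min; less 45 min break → 9 h 25 min
Total worked: 53 h 38 min = 3218 min.
Regular 40 h 0 min = 2400 min at £47.00/h; overtime 13 h 38 min = 818 min at £70.50/h.
Pay = (2400 × £47.00 + 818 × £70.50) ÷ 60 = £2841.15.

£2841.15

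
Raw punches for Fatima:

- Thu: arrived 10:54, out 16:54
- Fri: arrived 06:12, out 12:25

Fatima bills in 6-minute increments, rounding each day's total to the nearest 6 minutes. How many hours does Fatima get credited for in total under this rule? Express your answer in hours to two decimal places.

12.20 hours

Thu: 10:54–16:54 = 6 h 0 min → rounds to 6 h 0 min
Fri: 06:12–12:25 = 6 h 13 min → rounds to 6 h 12 min
Total credited: 12 h 12 min.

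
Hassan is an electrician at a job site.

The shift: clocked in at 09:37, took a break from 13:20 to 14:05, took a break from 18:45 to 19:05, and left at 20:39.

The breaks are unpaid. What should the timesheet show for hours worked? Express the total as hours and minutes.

9 h 57 min

The shift: 09:37–20:39 = 11 h 2 min; less 65 min break → 9 h 57 min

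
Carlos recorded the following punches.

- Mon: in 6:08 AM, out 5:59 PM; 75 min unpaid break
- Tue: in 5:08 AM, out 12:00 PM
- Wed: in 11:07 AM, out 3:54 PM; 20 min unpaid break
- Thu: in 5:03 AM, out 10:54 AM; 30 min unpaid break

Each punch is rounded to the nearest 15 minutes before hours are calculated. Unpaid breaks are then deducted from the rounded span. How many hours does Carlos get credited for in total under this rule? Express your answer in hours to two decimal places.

Mon: in 6:08 AM→6:15 AM, out 5:59 PM→6:00 PM; 11 h 45 min − 75 min = 10 h 30 min
Tue: in 5:08 AM→5:15 AM, out 12:00 PM→12:00 PM; 6 h 45 min
Wed: in 11:07 AM→11:00 AM, out 3:54 PM→4:00 PM; 5 h 0 min − 20 min = 4 h 40 min
Thu: in 5:03 AM→5:00 AM, out 10:54 AM→11:00 AM; 6 h 0 min − 30 min = 5 h 30 min
Total credited: 27 h 25 min.

27.42 hours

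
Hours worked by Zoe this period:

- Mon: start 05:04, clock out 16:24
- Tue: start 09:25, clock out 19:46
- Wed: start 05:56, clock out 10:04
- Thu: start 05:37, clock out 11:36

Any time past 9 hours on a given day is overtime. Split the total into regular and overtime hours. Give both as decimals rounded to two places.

Regular 28.12 hours, overtime 3.68 hours

Mon: 05:04–16:24 = 11 h 20 min
Tue: 09:25–19:46 = 10 h 21 min
Wed: 05:56–10:04 = 4 h 8 min
Thu: 05:37–11:36 = 5 h 59 min
Mon reg 9 h 0 min / OT 2 h 20 min; Tue reg 9 h 0 min / OT 1 h 21 min; Wed reg 4 h 8 min / OT 0 h 0 min; Thu reg 5 h 59 min / OT 0 h 0 min.
Totals: regular 28 h 7 min, overtime 3 h 41 min.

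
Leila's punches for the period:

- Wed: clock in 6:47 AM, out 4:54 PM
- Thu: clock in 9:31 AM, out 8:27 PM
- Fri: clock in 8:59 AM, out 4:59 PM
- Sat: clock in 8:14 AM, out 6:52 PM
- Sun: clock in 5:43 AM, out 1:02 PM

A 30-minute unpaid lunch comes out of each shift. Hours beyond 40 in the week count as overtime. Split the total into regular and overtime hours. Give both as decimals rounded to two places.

Regular 40.00 hours, overtime 4.50 hours

Wed: 6:47 AM–4:54 PM = 10 h 7 min; less 30 min break → 9 h 37 min
Thu: 9:31 AM–8:27 PM = 10 h 56 min; less 30 min break → 10 h 26 min
Fri: 8:59 AM–4:59 PM = 8 h 0 min; less 30 min break → 7 h 30 min
Sat: 8:14 AM–6:52 PM = 10 h 38 min; less 30 min break → 10 h 8 min
Sun: 5:43 AM–1:02 PM = 7 h 19 min; less 30 min break → 6 h 49 min
Total worked: 44 h 30 min = 44.50 h.
Threshold 40 h → overtime 4 h 30 min, regular 40 h 0 min.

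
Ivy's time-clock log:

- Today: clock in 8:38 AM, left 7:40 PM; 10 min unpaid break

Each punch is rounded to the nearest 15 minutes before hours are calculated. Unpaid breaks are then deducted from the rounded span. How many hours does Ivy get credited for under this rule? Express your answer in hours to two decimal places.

10.83 hours

Today: in 8:38 AM→8:45 AM, out 7:40 PM→7:45 PM; 11 h 0 min − 10 min = 10 h 50 min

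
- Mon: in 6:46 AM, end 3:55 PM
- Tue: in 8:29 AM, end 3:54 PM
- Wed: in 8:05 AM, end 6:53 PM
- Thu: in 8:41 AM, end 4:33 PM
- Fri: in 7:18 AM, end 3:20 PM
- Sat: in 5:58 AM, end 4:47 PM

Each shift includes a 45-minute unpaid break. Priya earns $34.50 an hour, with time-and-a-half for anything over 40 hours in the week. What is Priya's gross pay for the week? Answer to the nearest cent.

$1875.94

Mon: 6:46 AM–3:55 PM = 9 h 9 min; less 45 min break → 8 h 24 min
Tue: 8:29 AM–3:54 PM = 7 h 25 min; less 45 min break → 6 h 40 min
Wed: 8:05 AM–6:53 PM = 10 h 48 min; less 45 min break → 10 h 3 min
Thu: 8:41 AM–4:33 PM = 7 h 52 min; less 45 min break → 7 h 7 min
Fri: 7:18 AM–3:20 PM = 8 h 2 min; less 45 min break → 7 h 17 min
Sat: 5:58 AM–4:47 PM = 10 h 49 min; less 45 min break → 10 h 4 min
Total worked: 49 h 35 min = 2975 min.
Regular 40 h 0 min = 2400 min at $34.50/h; overtime 9 h 35 min = 575 min at $51.75/h.
Pay = (2400 × $34.50 + 575 × $51.75) ÷ 60 = $1875.94.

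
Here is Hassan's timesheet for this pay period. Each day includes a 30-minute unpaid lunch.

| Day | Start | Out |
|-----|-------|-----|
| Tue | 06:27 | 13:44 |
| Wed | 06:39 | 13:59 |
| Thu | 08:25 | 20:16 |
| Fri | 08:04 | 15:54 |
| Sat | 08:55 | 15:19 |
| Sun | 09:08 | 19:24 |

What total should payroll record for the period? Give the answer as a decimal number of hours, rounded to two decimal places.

47.97 hours

Tue: 06:27–13:44 = 7 h 17 min; less 30 min break → 6 h 47 min
Wed: 06:39–13:59 = 7 h 20 min; less 30 min break → 6 h 50 min
Thu: 08:25–20:16 = 11 h 51 min; less 30 min break → 11 h 21 min
Fri: 08:04–15:54 = 7 h 50 min; less 30 min break → 7 h 20 min
Sat: 08:55–15:19 = 6 h 24 min; less 30 min break → 5 h 54 min
Sun: 09:08–19:24 = 10 h 16 min; less 30 min break → 9 h 46 min
Total: 6 h 47 min + 6 h 50 min + 11 h 21 min + 7 h 20 min + 5 h 54 min + 9 h 46 min = 47 h 58 min.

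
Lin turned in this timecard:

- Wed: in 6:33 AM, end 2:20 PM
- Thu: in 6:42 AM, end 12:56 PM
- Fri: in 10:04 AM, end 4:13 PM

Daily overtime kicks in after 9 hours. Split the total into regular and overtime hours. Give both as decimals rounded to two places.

Regular 20.17 hours, overtime 0.00 hours

Wed: 6:33 AM–2:20 PM = 7 h 47 min
Thu: 6:42 AM–12:56 PM = 6 h 14 min
Fri: 10:04 AM–4:13 PM = 6 h 9 min
Wed reg 7 h 47 min / OT 0 h 0 min; Thu reg 6 h 14 min / OT 0 h 0 min; Fri reg 6 h 9 min / OT 0 h 0 min.
Totals: regular 20 h 10 min, overtime 0 h 0 min.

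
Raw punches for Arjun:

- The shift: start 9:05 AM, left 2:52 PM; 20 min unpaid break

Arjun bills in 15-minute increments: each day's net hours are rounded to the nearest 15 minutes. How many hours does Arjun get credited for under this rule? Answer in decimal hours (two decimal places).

5.50 hours

The shift: 9:05 AM–2:52 PM = 5 h 47 min − 20 min = 5 h 27 min → rounds to 5 h 30 min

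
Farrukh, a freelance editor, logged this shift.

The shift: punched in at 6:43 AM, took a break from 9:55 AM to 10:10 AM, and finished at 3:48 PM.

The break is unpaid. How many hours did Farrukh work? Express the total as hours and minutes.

8 h 50 min

The shift: 6:43 AM–3:48 PM = 9 h 5 min; less 15 min break → 8 h 50 min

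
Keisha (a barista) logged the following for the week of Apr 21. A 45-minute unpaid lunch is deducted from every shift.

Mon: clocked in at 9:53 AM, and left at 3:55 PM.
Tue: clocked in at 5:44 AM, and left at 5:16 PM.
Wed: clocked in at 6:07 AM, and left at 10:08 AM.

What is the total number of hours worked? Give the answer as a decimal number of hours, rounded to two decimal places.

Mon: 9:53 AM–3:55 PM = 6 h 2 min; less 45 min break → 5 h 17 min
Tue: 5:44 AM–5:16 PM = 11 h 32 min; less 45 min break → 10 h 47 min
Wed: 6:07 AM–10:08 AM = 4 h 1 min; less 45 min break → 3 h 16 min
Total: 5 h 17 min + 10 h 47 min + 3 h 16 min = 19 h 20 min.

19.33 hours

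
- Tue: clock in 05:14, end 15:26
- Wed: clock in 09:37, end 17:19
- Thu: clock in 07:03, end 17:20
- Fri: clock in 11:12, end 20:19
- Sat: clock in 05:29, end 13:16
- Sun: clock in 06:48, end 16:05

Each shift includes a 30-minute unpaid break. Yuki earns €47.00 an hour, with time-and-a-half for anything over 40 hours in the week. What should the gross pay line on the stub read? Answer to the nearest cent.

Tue: 05:14–15:26 = 10 h 12 min; less 30 min break → 9 h 42 min
Wed: 09:37–17:19 = 7 h 42 min; less 30 min break → 7 h 12 min
Thu: 07:03–17:20 = 10 h 17 min; less 30 min break → 9 h 47 min
Fri: 11:12–20:19 = 9 h 7 min; less 30 min break → 8 h 37 min
Sat: 05:29–13:16 = 7 h 47 min; less 30 min break → 7 h 17 min
Sun: 06:48–16:05 = 9 h 17 min; less 30 min break → 8 h 47 min
Total worked: 51 h 22 min = 3082 min.
Regular 40 h 0 min = 2400 min at €47.00/h; overtime 11 h 22 min = 682 min at €70.50/h.
Pay = (2400 × €47.00 + 682 × €70.50) ÷ 60 = €2681.35.

€2681.35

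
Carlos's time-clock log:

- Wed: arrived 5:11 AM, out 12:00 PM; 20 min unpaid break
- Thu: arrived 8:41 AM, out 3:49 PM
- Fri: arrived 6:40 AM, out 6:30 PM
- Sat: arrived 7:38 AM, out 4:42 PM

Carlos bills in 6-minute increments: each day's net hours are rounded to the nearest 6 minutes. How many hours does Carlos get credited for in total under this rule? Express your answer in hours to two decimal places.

34.50 hours

Wed: 5:11 AM–12:00 PM = 6 h 49 min − 20 min = 6 h 29 min → rounds to 6 h 30 min
Thu: 8:41 AM–3:49 PM = 7 h 8 min → rounds to 7 h 6 min
Fri: 6:40 AM–6:30 PM = 11 h 50 min → rounds to 11 h 48 min
Sat: 7:38 AM–4:42 PM = 9 h 4 min → rounds to 9 h 6 min
Total credited: 34 h 30 min.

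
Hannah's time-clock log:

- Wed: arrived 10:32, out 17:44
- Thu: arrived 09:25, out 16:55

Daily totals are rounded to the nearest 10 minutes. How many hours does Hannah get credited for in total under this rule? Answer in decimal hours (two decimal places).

Wed: 10:32–17:44 = 7 h 12 min → rounds to 7 h 10 min
Thu: 09:25–16:55 = 7 h 30 min → rounds to 7 h 30 min
Total credited: 14 h 40 min.

14.67 hours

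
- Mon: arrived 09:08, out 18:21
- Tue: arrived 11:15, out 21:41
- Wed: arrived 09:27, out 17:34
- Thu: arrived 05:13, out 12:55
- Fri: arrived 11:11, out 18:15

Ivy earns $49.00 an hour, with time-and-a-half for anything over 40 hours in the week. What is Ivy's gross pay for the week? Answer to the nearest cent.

$2146.20

Mon: 09:08–18:21 = 9 h 13 min
Tue: 11:15–21:41 = 10 h 26 min
Wed: 09:27–17:34 = 8 h 7 min
Thu: 05:13–12:55 = 7 h 42 min
Fri: 11:11–18:15 = 7 h 4 min
Total worked: 42 h 32 min = 2552 min.
Regular 40 h 0 min = 2400 min at $49.00/h; overtime 2 h 32 min = 152 min at $73.50/h.
Pay = (2400 × $49.00 + 152 × $73.50) ÷ 60 = $2146.20.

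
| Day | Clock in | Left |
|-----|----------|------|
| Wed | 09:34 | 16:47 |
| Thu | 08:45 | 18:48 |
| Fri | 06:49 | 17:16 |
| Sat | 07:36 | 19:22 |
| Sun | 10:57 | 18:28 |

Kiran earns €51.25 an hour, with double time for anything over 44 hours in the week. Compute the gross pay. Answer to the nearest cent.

€2562.50

Wed: 09:34–16:47 = 7 h 13 min
Thu: 08:45–18:48 = 10 h 3 min
Fri: 06:49–17:16 = 10 h 27 min
Sat: 07:36–19:22 = 11 h 46 min
Sun: 10:57–18:28 = 7 h 31 min
Total worked: 47 h 0 min = 2820 min.
Regular 44 h 0 min = 2640 min at €51.25/h; overtime 3 h 0 min = 180 min at €102.50/h.
Pay = (2640 × €51.25 + 180 × €102.50) ÷ 60 = €2562.50.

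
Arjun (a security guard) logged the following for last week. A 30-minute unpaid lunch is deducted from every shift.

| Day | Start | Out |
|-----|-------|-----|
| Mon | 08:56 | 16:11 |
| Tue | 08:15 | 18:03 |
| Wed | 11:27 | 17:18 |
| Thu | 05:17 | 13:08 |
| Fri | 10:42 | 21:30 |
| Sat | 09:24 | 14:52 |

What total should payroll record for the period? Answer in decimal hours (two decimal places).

Mon: 08:56–16:11 = 7 h 15 min; less 30 min break → 6 h 45 min
Tue: 08:15–18:03 = 9 h 48 min; less 30 min break → 9 h 18 min
Wed: 11:27–17:18 = 5 h 51 min; less 30 min break → 5 h 21 min
Thu: 05:17–13:08 = 7 h 51 min; less 30 min break → 7 h 21 min
Fri: 10:42–21:30 = 10 h 48 min; less 30 min break → 10 h 18 min
Sat: 09:24–14:52 = 5 h 28 min; less 30 min break → 4 h 58 min
Total: 6 h 45 min + 9 h 18 min + 5 h 21 min + 7 h 21 min + 10 h 18 min + 4 h 58 min = 44 h 1 min.

44.02 hours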